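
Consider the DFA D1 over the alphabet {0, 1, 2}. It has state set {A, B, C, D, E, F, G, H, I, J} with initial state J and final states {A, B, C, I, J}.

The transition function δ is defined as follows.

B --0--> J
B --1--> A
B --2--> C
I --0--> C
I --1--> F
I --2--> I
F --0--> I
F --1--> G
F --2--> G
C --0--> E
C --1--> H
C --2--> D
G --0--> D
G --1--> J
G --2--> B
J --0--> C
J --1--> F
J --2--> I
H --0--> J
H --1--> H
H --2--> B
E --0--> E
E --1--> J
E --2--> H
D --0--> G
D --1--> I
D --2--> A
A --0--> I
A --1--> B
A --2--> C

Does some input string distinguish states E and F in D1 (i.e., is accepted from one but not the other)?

Yes

Initial partition by acceptance: {A,B,C,I,J} | {D,E,F,G,H}.
Split {A,B,C,I,J} by δ(·,0) → {A,B,I,J} and {C}.
Refine {A,B,I,J} on symbol 0: members go to different blocks, giving {A,B} and {I,J}.
On input 0, block {D,E,F,G,H} splits into {D,E,G} and {F,H}.
Split {D,E,G} by δ(·,2) → {D,G} and {E}.
On input 1, block {F,H} splits into {F} and {H}.
The partition is now stable with 7 blocks: {A,B} | {D,G} | {C} | {I,J} | {F} | {E} | {H}.
E and F end up in different blocks, so they are distinguishable. For instance, the string '0' is accepted from only F.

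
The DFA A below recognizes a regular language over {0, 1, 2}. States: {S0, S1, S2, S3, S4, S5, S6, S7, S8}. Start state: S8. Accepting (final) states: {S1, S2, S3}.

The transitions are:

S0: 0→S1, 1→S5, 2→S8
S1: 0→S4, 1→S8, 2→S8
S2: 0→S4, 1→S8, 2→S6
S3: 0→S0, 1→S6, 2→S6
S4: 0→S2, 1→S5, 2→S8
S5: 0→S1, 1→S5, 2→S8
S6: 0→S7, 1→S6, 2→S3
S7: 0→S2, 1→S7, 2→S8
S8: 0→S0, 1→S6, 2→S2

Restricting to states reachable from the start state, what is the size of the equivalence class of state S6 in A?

2

Initial partition by acceptance: {S1,S2,S3} | {S0,S4,S5,S6,S7,S8}.
Refine {S0,S4,S5,S6,S7,S8} on symbol 0: members go to different blocks, giving {S0,S4,S5,S7} and {S6,S8}.
The partition is now stable with 3 blocks: {S1,S2,S3} | {S0,S4,S5,S7} | {S6,S8}.
State S6 belongs to the block {S6,S8}, which has 2 states.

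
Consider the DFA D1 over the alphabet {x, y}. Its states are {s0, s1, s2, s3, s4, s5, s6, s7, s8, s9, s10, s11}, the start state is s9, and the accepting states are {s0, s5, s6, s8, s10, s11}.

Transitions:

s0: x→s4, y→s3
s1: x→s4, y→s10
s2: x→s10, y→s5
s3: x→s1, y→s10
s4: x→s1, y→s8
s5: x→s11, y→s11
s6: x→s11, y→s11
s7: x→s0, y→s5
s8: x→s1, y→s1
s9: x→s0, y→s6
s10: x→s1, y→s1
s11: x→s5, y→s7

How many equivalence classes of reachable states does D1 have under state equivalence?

5

Reachable states from the start: {s0,s1,s3,s4,s5,s6,s7,s8,s9,s10,s11}. Unreachable: {s2} — drop them.
Initial partition by acceptance: {s0,s5,s6,s8,s10,s11} | {s1,s3,s4,s7,s9}.
On input x, block {s0,s5,s6,s8,s10,s11} splits into {s0,s8,s10} and {s5,s6,s11}.
On input x, block {s1,s3,s4,s7,s9} splits into {s1,s3,s4} and {s7,s9}.
Split {s5,s6,s11} by δ(·,y) → {s5,s6} and {s11}.
The partition is now stable with 5 blocks: {s0,s8,s10} | {s1,s3,s4} | {s5,s6} | {s7,s9} | {s11}.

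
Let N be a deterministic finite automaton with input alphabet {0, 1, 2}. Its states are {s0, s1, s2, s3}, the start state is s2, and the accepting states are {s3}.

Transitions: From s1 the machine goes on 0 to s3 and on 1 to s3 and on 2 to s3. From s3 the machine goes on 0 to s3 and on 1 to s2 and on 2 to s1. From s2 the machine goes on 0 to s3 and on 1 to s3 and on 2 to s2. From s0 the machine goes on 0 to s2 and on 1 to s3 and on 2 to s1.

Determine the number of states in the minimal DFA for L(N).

3

First remove the unreachable states {s0}; 3 states remain.
P0 = {s3} | {s1,s2}.
On input 2, block {s1,s2} splits into {s1} and {s2}.
No further refinement is possible. Final partition (3 blocks): {s3} | {s1} | {s2}.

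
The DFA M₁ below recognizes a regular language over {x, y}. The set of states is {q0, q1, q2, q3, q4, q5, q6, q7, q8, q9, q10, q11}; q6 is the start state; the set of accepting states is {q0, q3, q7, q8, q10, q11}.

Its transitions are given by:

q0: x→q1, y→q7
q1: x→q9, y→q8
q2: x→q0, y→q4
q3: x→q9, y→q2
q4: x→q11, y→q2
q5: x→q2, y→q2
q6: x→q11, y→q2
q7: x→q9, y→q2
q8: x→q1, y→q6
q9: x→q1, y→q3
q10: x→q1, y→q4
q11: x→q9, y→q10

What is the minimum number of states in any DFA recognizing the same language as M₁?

States {q5} cannot be reached from the start state, so discard them.
Initial partition by acceptance: {q0,q3,q7,q8,q10,q11} | {q1,q2,q4,q6,q9}.
Split {q0,q3,q7,q8,q10,q11} by δ(·,y) → {q3,q7,q8,q10} and {q0,q11}.
Refine {q1,q2,q4,q6,q9} on symbol x: members go to different blocks, giving {q2,q4,q6} and {q1,q9}.
The partition is now stable with 4 blocks: {q3,q7,q8,q10} | {q2,q4,q6} | {q0,q11} | {q1,q9}.

4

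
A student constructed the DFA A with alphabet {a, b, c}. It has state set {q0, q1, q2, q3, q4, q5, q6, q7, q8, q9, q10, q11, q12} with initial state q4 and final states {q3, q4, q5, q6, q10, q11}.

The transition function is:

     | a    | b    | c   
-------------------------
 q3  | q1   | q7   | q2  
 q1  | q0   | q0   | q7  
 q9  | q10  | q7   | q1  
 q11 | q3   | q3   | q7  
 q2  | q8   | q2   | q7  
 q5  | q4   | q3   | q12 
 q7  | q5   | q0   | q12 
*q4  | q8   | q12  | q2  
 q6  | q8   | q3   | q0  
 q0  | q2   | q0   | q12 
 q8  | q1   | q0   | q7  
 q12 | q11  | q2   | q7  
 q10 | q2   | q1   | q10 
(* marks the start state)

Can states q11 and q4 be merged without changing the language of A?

Reachable states from the start: {q0,q1,q2,q3,q4,q5,q7,q8,q11,q12}. Unreachable: {q6,q9,q10} — drop them.
Start with accepting vs non-accepting: {q3,q4,q5,q11} | {q0,q1,q2,q7,q8,q12}.
On input a, block {q3,q4,q5,q11} splits into {q3,q4} and {q5,q11}.
Refine {q0,q1,q2,q7,q8,q12} on symbol a: members go to different blocks, giving {q0,q1,q2,q8} and {q7,q12}.
The partition is now stable with 4 blocks: {q3,q4} | {q0,q1,q2,q8} | {q5,q11} | {q7,q12}.
q11 and q4 end up in different blocks, so they are distinguishable. For instance, the string 'a' is accepted from only q11.

No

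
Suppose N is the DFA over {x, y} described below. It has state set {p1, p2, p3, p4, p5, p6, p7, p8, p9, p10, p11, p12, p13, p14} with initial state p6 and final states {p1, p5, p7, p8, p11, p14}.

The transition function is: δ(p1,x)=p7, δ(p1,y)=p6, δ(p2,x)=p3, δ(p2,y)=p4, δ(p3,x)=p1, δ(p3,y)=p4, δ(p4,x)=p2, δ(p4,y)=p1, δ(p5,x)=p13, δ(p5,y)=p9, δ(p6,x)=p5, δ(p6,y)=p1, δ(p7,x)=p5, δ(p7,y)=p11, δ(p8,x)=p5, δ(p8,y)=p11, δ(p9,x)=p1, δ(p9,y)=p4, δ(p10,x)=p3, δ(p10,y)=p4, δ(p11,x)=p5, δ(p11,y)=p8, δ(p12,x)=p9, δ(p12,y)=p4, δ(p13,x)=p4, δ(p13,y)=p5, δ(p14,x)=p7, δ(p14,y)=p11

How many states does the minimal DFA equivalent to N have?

8

Reachable states from the start: {p1,p2,p3,p4,p5,p6,p7,p8,p9,p11,p13}. Unreachable: {p10,p12,p14} — drop them.
Initial partition by acceptance: {p1,p5,p7,p8,p11} | {p2,p3,p4,p6,p9,p13}.
On input x, block {p1,p5,p7,p8,p11} splits into {p1,p7,p8,p11} and {p5}.
Split {p1,p7,p8,p11} by δ(·,x) → {p7,p8,p11} and {p1}.
Refine {p2,p3,p4,p6,p9,p13} on symbol x: members go to different blocks, giving {p2,p4,p13} and {p3,p9} and {p6}.
Split {p2,p4,p13} by δ(·,x) → {p4,p13} and {p2}.
Refine {p4,p13} on symbol x: members go to different blocks, giving {p4} and {p13}.
The partition is now stable with 8 blocks: {p7,p8,p11} | {p4} | {p5} | {p1} | {p3,p9} | {p6} | {p2} | {p13}.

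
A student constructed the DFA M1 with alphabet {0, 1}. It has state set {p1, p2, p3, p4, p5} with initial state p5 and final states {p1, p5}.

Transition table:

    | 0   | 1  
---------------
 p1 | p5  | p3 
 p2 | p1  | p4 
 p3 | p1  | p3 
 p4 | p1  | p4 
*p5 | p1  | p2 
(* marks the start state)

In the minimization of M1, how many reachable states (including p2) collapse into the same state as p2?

3

Every state is reachable, so we keep all 5.
Initial partition by acceptance: {p1,p5} | {p2,p3,p4}.
No further refinement is possible. Final partition (2 blocks): {p1,p5} | {p2,p3,p4}.
The equivalence class containing p2 is {p2,p3,p4}, of size 3.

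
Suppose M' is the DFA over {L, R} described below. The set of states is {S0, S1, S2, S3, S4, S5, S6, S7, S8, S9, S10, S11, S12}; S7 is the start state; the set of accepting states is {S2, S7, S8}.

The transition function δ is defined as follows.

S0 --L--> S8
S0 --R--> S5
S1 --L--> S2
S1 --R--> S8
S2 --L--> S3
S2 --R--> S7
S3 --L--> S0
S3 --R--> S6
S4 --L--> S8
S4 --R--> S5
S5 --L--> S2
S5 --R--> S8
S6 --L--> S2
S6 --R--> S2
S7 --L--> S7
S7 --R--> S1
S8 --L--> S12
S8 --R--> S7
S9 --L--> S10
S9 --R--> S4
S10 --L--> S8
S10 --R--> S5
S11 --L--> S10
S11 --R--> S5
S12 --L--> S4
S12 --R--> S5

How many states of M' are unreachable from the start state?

BFS from S7 reaches {S0, S1, S2, S3, S4, S5, S6, S7, S8, S12}; the 3 state(s) S9, S10, S11 are never visited.

3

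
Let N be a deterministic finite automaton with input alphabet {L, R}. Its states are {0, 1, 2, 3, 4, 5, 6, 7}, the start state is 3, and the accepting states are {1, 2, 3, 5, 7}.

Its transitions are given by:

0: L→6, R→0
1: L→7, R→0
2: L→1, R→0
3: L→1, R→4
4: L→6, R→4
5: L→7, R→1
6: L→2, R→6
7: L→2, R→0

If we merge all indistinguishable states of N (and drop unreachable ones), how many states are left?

3

First remove the unreachable states {5}; 7 states remain.
P0 = {1,2,3,7} | {0,4,6}.
Refine {0,4,6} on symbol L: members go to different blocks, giving {0,4} and {6}.
Stable partition: {1,2,3,7} | {0,4} | {6} — 3 equivalence classes.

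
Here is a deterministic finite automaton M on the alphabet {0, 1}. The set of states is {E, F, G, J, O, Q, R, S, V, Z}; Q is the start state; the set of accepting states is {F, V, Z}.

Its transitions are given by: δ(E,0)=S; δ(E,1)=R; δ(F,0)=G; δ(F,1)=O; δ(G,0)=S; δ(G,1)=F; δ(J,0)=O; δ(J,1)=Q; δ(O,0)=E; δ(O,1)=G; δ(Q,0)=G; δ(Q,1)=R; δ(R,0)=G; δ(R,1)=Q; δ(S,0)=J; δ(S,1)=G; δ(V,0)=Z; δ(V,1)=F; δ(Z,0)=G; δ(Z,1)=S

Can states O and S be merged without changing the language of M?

States {V,Z} cannot be reached from the start state, so discard them.
Initial partition by acceptance: {F} | {E,G,J,O,Q,R,S}.
Split {E,G,J,O,Q,R,S} by δ(·,1) → {E,J,O,Q,R,S} and {G}.
Split {E,J,O,Q,R,S} by δ(·,0) → {E,J,O,S} and {Q,R}.
Split {E,J,O,S} by δ(·,1) → {E,J} and {O,S}.
Stable partition: {F} | {E,J} | {G} | {Q,R} | {O,S} — 5 equivalence classes.
O and S lie in the same block of the stable partition, so they are equivalent — no string distinguishes them.

Yes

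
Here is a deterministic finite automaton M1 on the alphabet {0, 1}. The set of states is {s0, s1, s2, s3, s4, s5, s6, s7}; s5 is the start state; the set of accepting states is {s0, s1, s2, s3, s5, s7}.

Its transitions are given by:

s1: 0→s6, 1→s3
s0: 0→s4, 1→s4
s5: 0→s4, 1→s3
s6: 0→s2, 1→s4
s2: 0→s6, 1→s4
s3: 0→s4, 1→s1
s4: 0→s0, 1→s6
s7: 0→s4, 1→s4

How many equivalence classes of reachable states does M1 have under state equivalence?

3

First remove the unreachable states {s7}; 7 states remain.
Start with accepting vs non-accepting: {s0,s1,s2,s3,s5} | {s4,s6}.
Split {s0,s1,s2,s3,s5} by δ(·,1) → {s1,s3,s5} and {s0,s2}.
Stable partition: {s1,s3,s5} | {s4,s6} | {s0,s2} — 3 equivalence classes.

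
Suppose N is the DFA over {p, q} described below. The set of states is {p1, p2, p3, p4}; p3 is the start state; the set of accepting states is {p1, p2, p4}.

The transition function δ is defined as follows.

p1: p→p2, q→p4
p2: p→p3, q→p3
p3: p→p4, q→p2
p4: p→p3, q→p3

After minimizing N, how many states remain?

2

Reachable states from the start: {p2,p3,p4}. Unreachable: {p1} — drop them.
P0 = {p2,p4} | {p3}.
No further refinement is possible. Final partition (2 blocks): {p2,p4} | {p3}.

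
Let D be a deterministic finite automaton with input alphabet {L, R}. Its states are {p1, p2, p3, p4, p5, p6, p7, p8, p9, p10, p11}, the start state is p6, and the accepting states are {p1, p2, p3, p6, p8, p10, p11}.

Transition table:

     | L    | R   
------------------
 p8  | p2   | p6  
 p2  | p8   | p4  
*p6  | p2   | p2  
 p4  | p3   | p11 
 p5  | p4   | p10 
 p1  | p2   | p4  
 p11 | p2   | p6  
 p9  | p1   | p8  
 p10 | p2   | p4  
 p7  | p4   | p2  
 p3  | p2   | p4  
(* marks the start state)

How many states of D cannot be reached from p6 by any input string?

Starting at p6 and following transitions, the reachable set is {p2, p3, p4, p6, p8, p11}. That leaves p1, p5, p7, p9, p10 unreachable — 5 in total.

5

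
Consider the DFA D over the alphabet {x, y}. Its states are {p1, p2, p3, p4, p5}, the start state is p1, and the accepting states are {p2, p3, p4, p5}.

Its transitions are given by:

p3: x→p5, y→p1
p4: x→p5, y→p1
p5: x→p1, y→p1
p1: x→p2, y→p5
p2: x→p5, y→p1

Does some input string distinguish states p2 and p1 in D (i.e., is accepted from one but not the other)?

First remove the unreachable states {p3,p4}; 3 states remain.
P0 = {p2,p5} | {p1}.
Refine {p2,p5} on symbol x: members go to different blocks, giving {p2} and {p5}.
No further refinement is possible. Final partition (3 blocks): {p2} | {p1} | {p5}.
p2 and p1 end up in different blocks, so they are distinguishable. For instance, the string 'ε' is accepted from only p2.

Yes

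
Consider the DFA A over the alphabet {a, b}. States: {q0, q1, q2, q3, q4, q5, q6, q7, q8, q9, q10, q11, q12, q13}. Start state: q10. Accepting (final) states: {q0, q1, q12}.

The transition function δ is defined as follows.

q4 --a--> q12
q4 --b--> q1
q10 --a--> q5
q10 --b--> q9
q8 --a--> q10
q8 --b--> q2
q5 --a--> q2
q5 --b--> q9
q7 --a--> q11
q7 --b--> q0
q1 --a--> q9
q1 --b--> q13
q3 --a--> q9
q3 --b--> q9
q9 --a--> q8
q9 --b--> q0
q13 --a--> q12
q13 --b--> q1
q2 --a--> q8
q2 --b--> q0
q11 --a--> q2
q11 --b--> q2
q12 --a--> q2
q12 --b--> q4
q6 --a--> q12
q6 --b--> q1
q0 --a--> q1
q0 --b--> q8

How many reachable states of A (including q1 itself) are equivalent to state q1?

States {q3,q6,q7,q11} cannot be reached from the start state, so discard them.
Initial partition by acceptance: {q0,q1,q12} | {q2,q4,q5,q8,q9,q10,q13}.
On input a, block {q0,q1,q12} splits into {q1,q12} and {q0}.
Refine {q2,q4,q5,q8,q9,q10,q13} on symbol a: members go to different blocks, giving {q2,q5,q8,q9,q10} and {q4,q13}.
On input b, block {q2,q5,q8,q9,q10} splits into {q5,q8,q10} and {q2,q9}.
Split {q5,q8,q10} by δ(·,a) → {q8,q10} and {q5}.
On input a, block {q8,q10} splits into {q8} and {q10}.
The partition is now stable with 7 blocks: {q1,q12} | {q8} | {q0} | {q4,q13} | {q2,q9} | {q5} | {q10}.
State q1 belongs to the block {q1,q12}, which has 2 states.

2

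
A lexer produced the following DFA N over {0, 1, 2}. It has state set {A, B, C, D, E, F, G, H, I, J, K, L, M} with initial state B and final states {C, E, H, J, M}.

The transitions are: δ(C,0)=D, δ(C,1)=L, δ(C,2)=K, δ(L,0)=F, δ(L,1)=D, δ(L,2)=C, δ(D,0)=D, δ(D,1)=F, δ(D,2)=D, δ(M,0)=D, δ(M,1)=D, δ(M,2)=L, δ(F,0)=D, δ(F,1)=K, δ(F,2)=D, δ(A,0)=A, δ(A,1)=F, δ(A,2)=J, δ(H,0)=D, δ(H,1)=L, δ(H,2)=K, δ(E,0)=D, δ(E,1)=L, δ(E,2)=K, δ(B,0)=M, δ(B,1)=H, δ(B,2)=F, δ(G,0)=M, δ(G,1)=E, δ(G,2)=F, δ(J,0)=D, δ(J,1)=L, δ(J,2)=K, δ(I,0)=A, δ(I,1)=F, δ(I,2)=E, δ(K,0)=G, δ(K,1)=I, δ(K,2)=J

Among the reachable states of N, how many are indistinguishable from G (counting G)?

2

Start with accepting vs non-accepting: {C,E,H,J,M} | {A,B,D,F,G,I,K,L}.
Split {A,B,D,F,G,I,K,L} by δ(·,0) → {A,D,F,I,K,L} and {B,G}.
Split {A,D,F,I,K,L} by δ(·,0) → {A,D,F,I,L} and {K}.
Split {C,E,H,J,M} by δ(·,2) → {C,E,H,J} and {M}.
Refine {A,D,F,I,L} on symbol 1: members go to different blocks, giving {A,D,I,L} and {F}.
On input 0, block {A,D,I,L} splits into {A,D,I} and {L}.
Split {A,D,I} by δ(·,2) → {A,I} and {D}.
No further refinement is possible. Final partition (8 blocks): {C,E,H,J} | {A,I} | {B,G} | {K} | {M} | {F} | {L} | {D}.
State G belongs to the block {B,G}, which has 2 states.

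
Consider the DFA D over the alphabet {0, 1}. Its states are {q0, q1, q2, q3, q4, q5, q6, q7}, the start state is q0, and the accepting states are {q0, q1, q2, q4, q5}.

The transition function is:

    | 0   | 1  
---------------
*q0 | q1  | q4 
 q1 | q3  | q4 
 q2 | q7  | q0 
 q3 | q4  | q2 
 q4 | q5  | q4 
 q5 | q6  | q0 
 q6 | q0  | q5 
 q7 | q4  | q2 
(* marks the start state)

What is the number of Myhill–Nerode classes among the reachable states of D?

Every state is reachable, so we keep all 8.
P0 = {q0,q1,q2,q4,q5} | {q3,q6,q7}.
Split {q0,q1,q2,q4,q5} by δ(·,0) → {q1,q2,q5} and {q0,q4}.
The partition is now stable with 3 blocks: {q1,q2,q5} | {q3,q6,q7} | {q0,q4}.

3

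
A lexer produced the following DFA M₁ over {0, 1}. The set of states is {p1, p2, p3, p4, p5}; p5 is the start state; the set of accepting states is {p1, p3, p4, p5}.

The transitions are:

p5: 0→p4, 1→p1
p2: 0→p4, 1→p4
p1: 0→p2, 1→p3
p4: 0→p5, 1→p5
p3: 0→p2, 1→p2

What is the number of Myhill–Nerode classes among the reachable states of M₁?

Initial partition by acceptance: {p1,p3,p4,p5} | {p2}.
On input 0, block {p1,p3,p4,p5} splits into {p1,p3} and {p4,p5}.
Refine {p1,p3} on symbol 1: members go to different blocks, giving {p1} and {p3}.
Refine {p4,p5} on symbol 1: members go to different blocks, giving {p4} and {p5}.
No further refinement is possible. Final partition (5 blocks): {p1} | {p2} | {p4} | {p3} | {p5}.

5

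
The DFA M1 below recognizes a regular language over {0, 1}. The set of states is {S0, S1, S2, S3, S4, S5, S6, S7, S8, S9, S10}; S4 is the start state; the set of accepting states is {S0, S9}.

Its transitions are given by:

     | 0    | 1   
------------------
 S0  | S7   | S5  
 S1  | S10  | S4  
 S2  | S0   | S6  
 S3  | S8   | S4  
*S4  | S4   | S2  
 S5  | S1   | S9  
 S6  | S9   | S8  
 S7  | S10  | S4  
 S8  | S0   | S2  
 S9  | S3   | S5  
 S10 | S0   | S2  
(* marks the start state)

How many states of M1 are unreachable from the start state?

A breadth-first search from the start state visits every state.

0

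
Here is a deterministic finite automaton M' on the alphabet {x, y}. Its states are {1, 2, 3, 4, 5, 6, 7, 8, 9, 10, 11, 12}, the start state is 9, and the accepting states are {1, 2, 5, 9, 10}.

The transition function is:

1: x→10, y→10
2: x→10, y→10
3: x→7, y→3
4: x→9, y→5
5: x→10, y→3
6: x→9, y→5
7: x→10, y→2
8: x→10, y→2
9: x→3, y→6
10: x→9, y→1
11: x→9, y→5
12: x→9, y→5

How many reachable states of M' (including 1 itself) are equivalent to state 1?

2

Reachable states from the start: {1,2,3,5,6,7,9,10}. Unreachable: {4,8,11,12} — drop them.
P0 = {1,2,5,9,10} | {3,6,7}.
On input x, block {1,2,5,9,10} splits into {1,2,5,10} and {9}.
On input x, block {1,2,5,10} splits into {1,2,5} and {10}.
Split {1,2,5} by δ(·,y) → {1,2} and {5}.
Split {3,6,7} by δ(·,x) → {3} and {6} and {7}.
Stable partition: {1,2} | {3} | {9} | {10} | {5} | {6} | {7} — 7 equivalence classes.
State 1 belongs to the block {1,2}, which has 2 states.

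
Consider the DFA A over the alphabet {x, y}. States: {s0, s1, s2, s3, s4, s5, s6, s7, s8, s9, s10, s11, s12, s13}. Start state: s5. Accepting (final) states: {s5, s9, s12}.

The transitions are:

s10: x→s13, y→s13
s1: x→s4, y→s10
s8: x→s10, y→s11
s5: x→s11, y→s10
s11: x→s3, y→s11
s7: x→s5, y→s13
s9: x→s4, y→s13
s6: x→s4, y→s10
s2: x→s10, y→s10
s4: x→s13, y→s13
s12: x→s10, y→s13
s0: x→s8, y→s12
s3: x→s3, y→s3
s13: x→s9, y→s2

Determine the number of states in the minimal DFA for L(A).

First remove the unreachable states {s0,s1,s6,s7,s8,s12}; 8 states remain.
Start with accepting vs non-accepting: {s5,s9} | {s2,s3,s4,s10,s11,s13}.
On input x, block {s2,s3,s4,s10,s11,s13} splits into {s2,s3,s4,s10,s11} and {s13}.
On input y, block {s5,s9} splits into {s5} and {s9}.
Split {s2,s3,s4,s10,s11} by δ(·,x) → {s2,s3,s11} and {s4,s10}.
Refine {s2,s3,s11} on symbol x: members go to different blocks, giving {s3,s11} and {s2}.
The partition is now stable with 6 blocks: {s5} | {s3,s11} | {s13} | {s9} | {s4,s10} | {s2}.

6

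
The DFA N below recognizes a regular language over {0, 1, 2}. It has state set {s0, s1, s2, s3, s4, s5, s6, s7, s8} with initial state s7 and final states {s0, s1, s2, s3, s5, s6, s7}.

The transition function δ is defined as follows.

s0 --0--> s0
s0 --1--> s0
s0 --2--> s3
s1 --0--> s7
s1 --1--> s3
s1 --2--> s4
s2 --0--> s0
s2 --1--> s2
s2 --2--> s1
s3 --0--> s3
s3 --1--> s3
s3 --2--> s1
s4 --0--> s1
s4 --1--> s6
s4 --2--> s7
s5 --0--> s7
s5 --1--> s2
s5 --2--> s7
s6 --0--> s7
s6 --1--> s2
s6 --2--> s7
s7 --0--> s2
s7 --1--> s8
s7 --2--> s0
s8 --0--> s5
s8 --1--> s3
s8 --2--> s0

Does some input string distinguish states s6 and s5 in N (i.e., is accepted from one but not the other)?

All states are reachable from the start state.
P0 = {s0,s1,s2,s3,s5,s6,s7} | {s4,s8}.
Split {s0,s1,s2,s3,s5,s6,s7} by δ(·,1) → {s0,s1,s2,s3,s5,s6} and {s7}.
Refine {s0,s1,s2,s3,s5,s6} on symbol 0: members go to different blocks, giving {s0,s2,s3} and {s1,s5,s6}.
Split {s0,s2,s3} by δ(·,2) → {s2,s3} and {s0}.
On input 0, block {s2,s3} splits into {s2} and {s3}.
On input 1, block {s4,s8} splits into {s4} and {s8}.
On input 1, block {s1,s5,s6} splits into {s5,s6} and {s1}.
Stable partition: {s2} | {s4} | {s7} | {s5,s6} | {s0} | {s3} | {s8} | {s1} — 8 equivalence classes.
s6 and s5 lie in the same block of the stable partition, so they are equivalent — no string distinguishes them.

No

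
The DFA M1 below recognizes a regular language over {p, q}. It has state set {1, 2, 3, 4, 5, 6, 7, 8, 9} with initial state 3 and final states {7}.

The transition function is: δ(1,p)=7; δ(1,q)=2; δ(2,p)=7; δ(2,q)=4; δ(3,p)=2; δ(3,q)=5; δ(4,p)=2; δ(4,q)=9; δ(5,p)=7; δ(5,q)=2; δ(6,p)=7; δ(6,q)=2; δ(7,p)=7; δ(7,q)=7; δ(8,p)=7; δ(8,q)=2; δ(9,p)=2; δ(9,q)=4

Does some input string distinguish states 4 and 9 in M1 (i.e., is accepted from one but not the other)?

No

States {1,6,8} cannot be reached from the start state, so discard them.
Initial partition by acceptance: {7} | {2,3,4,5,9}.
On input p, block {2,3,4,5,9} splits into {3,4,9} and {2,5}.
Refine {3,4,9} on symbol q: members go to different blocks, giving {4,9} and {3}.
Refine {2,5} on symbol q: members go to different blocks, giving {2} and {5}.
No further refinement is possible. Final partition (5 blocks): {7} | {4,9} | {2} | {3} | {5}.
4 and 9 lie in the same block of the stable partition, so they are equivalent — no string distinguishes them.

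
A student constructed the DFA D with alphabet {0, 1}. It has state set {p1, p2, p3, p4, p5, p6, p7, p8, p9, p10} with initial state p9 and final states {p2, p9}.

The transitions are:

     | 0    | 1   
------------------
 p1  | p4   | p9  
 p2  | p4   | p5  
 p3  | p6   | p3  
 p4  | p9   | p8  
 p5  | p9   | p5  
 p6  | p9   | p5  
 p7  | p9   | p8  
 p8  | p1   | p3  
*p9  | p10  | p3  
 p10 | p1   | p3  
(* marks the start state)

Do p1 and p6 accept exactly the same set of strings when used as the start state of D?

No

States {p2,p7} cannot be reached from the start state, so discard them.
Initial partition by acceptance: {p9} | {p1,p3,p4,p5,p6,p8,p10}.
On input 0, block {p1,p3,p4,p5,p6,p8,p10} splits into {p1,p3,p8,p10} and {p4,p5,p6}.
Refine {p1,p3,p8,p10} on symbol 0: members go to different blocks, giving {p1,p3} and {p8,p10}.
On input 1, block {p1,p3} splits into {p1} and {p3}.
Split {p4,p5,p6} by δ(·,1) → {p5,p6} and {p4}.
No further refinement is possible. Final partition (6 blocks): {p9} | {p1} | {p5,p6} | {p8,p10} | {p3} | {p4}.
p1 and p6 end up in different blocks, so they are distinguishable. For instance, the string '0' is accepted from only p6.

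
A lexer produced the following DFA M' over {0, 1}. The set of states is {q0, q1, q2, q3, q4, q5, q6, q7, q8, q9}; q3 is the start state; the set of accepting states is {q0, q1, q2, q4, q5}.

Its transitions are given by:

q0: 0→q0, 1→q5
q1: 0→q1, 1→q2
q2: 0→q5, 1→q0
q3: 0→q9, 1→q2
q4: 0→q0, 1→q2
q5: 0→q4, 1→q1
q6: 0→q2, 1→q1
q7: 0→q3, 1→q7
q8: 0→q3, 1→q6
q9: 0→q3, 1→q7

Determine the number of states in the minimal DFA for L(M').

States {q6,q8} cannot be reached from the start state, so discard them.
P0 = {q0,q1,q2,q4,q5} | {q3,q7,q9}.
On input 1, block {q3,q7,q9} splits into {q7,q9} and {q3}.
No further refinement is possible. Final partition (3 blocks): {q0,q1,q2,q4,q5} | {q7,q9} | {q3}.

3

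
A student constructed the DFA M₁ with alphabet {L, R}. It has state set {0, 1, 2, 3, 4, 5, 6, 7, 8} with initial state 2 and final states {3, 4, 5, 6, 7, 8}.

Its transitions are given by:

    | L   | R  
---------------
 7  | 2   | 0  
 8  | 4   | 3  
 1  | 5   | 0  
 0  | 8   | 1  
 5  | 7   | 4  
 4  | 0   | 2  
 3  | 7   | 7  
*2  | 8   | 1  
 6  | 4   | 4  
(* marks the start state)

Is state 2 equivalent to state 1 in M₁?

No

Reachable states from the start: {0,1,2,3,4,5,7,8}. Unreachable: {6} — drop them.
Start with accepting vs non-accepting: {3,4,5,7,8} | {0,1,2}.
Split {3,4,5,7,8} by δ(·,L) → {3,5,8} and {4,7}.
Refine {3,5,8} on symbol R: members go to different blocks, giving {3,5} and {8}.
Refine {0,1,2} on symbol L: members go to different blocks, giving {0,2} and {1}.
The partition is now stable with 5 blocks: {3,5} | {0,2} | {4,7} | {8} | {1}.
2 and 1 end up in different blocks, so they are distinguishable. For instance, the string 'LRL' is accepted from only 2.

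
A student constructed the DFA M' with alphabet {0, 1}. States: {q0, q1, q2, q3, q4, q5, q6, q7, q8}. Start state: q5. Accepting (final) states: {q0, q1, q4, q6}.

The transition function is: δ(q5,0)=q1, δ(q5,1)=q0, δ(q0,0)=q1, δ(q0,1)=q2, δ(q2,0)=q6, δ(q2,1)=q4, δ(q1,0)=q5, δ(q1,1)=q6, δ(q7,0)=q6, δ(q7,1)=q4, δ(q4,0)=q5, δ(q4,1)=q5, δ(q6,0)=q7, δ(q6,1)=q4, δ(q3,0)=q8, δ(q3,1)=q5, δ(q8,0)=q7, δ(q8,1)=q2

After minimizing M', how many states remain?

States {q3,q8} cannot be reached from the start state, so discard them.
Start with accepting vs non-accepting: {q0,q1,q4,q6} | {q2,q5,q7}.
On input 0, block {q0,q1,q4,q6} splits into {q1,q4,q6} and {q0}.
Refine {q1,q4,q6} on symbol 1: members go to different blocks, giving {q1,q6} and {q4}.
Refine {q1,q6} on symbol 1: members go to different blocks, giving {q1} and {q6}.
On input 0, block {q2,q5,q7} splits into {q2,q7} and {q5}.
Stable partition: {q1} | {q2,q7} | {q0} | {q4} | {q6} | {q5} — 6 equivalence classes.

6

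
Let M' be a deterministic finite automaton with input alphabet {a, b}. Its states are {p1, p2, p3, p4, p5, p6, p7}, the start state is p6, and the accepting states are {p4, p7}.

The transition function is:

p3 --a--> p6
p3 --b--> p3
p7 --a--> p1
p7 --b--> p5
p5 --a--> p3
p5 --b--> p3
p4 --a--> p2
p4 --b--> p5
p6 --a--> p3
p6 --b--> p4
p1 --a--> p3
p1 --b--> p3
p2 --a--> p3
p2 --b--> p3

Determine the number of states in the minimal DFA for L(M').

Reachable states from the start: {p2,p3,p4,p5,p6}. Unreachable: {p1,p7} — drop them.
Start with accepting vs non-accepting: {p4} | {p2,p3,p5,p6}.
Refine {p2,p3,p5,p6} on symbol b: members go to different blocks, giving {p2,p3,p5} and {p6}.
Refine {p2,p3,p5} on symbol a: members go to different blocks, giving {p2,p5} and {p3}.
The partition is now stable with 4 blocks: {p4} | {p2,p5} | {p6} | {p3}.

4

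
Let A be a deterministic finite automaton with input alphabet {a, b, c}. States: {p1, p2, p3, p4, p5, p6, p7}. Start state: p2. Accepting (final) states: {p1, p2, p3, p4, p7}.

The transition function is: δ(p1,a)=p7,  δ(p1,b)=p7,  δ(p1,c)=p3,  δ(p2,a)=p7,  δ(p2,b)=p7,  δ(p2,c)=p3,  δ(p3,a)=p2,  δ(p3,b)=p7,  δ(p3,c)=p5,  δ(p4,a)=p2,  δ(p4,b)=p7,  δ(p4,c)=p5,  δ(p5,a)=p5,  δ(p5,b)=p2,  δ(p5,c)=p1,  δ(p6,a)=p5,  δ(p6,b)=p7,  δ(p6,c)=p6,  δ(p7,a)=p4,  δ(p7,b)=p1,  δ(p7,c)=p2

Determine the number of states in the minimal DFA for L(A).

First remove the unreachable states {p6}; 6 states remain.
Initial partition by acceptance: {p1,p2,p3,p4,p7} | {p5}.
Split {p1,p2,p3,p4,p7} by δ(·,c) → {p1,p2,p7} and {p3,p4}.
Refine {p1,p2,p7} on symbol a: members go to different blocks, giving {p1,p2} and {p7}.
Stable partition: {p1,p2} | {p5} | {p3,p4} | {p7} — 4 equivalence classes.

4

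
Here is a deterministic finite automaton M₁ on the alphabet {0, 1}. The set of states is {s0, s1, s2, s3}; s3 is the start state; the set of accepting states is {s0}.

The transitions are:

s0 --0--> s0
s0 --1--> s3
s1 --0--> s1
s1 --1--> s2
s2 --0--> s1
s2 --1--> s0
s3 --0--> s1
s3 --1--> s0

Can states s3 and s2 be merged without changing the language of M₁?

Initial partition by acceptance: {s0} | {s1,s2,s3}.
Refine {s1,s2,s3} on symbol 1: members go to different blocks, giving {s2,s3} and {s1}.
The partition is now stable with 3 blocks: {s0} | {s2,s3} | {s1}.
s3 and s2 lie in the same block of the stable partition, so they are equivalent — no string distinguishes them.

Yes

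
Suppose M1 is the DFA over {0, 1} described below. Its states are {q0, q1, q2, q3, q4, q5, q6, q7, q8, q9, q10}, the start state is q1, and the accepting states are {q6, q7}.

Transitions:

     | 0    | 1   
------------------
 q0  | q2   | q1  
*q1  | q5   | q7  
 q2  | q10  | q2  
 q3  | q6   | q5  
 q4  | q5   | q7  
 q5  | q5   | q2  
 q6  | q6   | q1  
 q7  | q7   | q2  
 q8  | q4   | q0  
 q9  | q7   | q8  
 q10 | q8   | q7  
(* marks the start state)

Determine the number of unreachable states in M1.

3

Starting at q1 and following transitions, the reachable set is {q0, q1, q2, q4, q5, q7, q8, q10}. That leaves q3, q6, q9 unreachable — 3 in total.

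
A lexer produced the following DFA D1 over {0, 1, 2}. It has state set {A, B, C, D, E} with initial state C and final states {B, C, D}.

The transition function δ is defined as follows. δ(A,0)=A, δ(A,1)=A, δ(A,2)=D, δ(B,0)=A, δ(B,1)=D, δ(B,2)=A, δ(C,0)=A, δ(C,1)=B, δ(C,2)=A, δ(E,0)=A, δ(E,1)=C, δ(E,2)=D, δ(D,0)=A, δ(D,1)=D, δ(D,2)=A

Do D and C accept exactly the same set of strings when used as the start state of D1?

Yes

First remove the unreachable states {E}; 4 states remain.
P0 = {B,C,D} | {A}.
The partition is now stable with 2 blocks: {B,C,D} | {A}.
D and C lie in the same block of the stable partition, so they are equivalent — no string distinguishes them.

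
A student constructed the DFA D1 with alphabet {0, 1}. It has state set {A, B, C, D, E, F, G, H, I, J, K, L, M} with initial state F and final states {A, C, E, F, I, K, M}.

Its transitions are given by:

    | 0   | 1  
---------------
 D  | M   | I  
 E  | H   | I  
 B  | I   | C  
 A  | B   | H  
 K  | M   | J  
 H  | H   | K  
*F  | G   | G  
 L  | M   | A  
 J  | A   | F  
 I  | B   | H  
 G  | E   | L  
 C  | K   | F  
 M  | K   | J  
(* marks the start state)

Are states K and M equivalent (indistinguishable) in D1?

Reachable states from the start: {A,B,C,E,F,G,H,I,J,K,L,M}. Unreachable: {D} — drop them.
Start with accepting vs non-accepting: {A,C,E,F,I,K,M} | {B,G,H,J,L}.
Refine {A,C,E,F,I,K,M} on symbol 0: members go to different blocks, giving {A,E,F,I} and {C,K,M}.
On input 1, block {A,E,F,I} splits into {A,F,I} and {E}.
Split {B,G,H,J,L} by δ(·,0) → {B,J} and {G} and {H} and {L}.
Refine {A,F,I} on symbol 0: members go to different blocks, giving {A,I} and {F}.
Split {B,J} by δ(·,1) → {B} and {J}.
Split {C,K,M} by δ(·,1) → {K,M} and {C}.
The partition is now stable with 10 blocks: {A,I} | {B} | {K,M} | {E} | {G} | {H} | {L} | {F} | {J} | {C}.
K and M lie in the same block of the stable partition, so they are equivalent — no string distinguishes them.

Yes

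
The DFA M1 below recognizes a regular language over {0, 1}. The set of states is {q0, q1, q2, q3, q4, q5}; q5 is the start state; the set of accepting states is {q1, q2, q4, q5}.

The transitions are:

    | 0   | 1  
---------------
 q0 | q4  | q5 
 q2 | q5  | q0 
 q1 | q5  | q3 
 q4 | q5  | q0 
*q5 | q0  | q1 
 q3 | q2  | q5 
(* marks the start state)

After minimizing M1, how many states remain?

3

All states are reachable from the start state.
Start with accepting vs non-accepting: {q1,q2,q4,q5} | {q0,q3}.
On input 0, block {q1,q2,q4,q5} splits into {q1,q2,q4} and {q5}.
The partition is now stable with 3 blocks: {q1,q2,q4} | {q0,q3} | {q5}.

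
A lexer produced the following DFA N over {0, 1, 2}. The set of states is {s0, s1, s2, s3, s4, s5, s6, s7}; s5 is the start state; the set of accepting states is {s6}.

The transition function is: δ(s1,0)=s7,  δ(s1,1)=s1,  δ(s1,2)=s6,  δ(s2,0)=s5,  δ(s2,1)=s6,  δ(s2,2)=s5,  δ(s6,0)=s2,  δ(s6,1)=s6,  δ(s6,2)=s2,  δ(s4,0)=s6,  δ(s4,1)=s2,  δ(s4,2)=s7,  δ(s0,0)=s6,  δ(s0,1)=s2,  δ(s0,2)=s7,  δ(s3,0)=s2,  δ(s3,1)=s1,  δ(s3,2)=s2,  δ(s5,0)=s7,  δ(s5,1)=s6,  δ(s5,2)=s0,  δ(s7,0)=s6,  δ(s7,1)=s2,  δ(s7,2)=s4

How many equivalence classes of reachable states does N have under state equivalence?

First remove the unreachable states {s1,s3}; 6 states remain.
Start with accepting vs non-accepting: {s6} | {s0,s2,s4,s5,s7}.
On input 0, block {s0,s2,s4,s5,s7} splits into {s0,s4,s7} and {s2,s5}.
Refine {s2,s5} on symbol 0: members go to different blocks, giving {s2} and {s5}.
The partition is now stable with 4 blocks: {s6} | {s0,s4,s7} | {s2} | {s5}.

4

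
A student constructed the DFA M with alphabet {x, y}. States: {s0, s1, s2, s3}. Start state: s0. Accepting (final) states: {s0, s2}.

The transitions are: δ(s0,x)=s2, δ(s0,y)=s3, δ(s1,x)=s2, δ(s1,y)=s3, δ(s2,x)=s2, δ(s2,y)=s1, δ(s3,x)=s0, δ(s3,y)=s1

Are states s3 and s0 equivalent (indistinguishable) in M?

P0 = {s0,s2} | {s1,s3}.
The partition is now stable with 2 blocks: {s0,s2} | {s1,s3}.
s3 and s0 end up in different blocks, so they are distinguishable. For instance, the string 'ε' is accepted from only s0.

No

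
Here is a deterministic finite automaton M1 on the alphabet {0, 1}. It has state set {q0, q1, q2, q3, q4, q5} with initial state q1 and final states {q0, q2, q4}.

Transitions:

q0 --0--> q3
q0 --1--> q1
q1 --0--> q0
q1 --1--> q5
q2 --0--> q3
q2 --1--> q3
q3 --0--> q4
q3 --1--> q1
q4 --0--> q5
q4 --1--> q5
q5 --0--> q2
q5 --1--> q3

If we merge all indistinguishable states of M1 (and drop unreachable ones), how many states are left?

2

Every state is reachable, so we keep all 6.
Start with accepting vs non-accepting: {q0,q2,q4} | {q1,q3,q5}.
Stable partition: {q0,q2,q4} | {q1,q3,q5} — 2 equivalence classes.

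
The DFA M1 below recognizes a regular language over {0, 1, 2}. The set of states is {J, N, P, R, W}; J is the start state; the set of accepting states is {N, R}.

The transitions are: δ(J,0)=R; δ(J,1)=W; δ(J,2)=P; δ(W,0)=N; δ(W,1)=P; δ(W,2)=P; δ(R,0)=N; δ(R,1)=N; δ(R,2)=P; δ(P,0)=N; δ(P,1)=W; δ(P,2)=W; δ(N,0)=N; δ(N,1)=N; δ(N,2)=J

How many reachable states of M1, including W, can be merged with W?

P0 = {N,R} | {J,P,W}.
Stable partition: {N,R} | {J,P,W} — 2 equivalence classes.
The equivalence class containing W is {J,P,W}, of size 3.

3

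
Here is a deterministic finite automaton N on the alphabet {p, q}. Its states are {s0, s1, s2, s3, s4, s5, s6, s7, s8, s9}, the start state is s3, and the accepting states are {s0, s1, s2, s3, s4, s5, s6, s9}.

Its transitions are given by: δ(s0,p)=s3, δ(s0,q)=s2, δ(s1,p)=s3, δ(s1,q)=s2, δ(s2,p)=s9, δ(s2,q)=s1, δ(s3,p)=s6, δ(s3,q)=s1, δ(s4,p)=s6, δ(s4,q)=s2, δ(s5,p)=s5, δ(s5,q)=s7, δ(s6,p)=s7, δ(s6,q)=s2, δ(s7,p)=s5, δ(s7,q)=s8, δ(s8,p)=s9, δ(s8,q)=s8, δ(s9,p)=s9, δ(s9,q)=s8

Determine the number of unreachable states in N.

2

No path from s3 leads to s0, s4; the other 8 states are all reachable.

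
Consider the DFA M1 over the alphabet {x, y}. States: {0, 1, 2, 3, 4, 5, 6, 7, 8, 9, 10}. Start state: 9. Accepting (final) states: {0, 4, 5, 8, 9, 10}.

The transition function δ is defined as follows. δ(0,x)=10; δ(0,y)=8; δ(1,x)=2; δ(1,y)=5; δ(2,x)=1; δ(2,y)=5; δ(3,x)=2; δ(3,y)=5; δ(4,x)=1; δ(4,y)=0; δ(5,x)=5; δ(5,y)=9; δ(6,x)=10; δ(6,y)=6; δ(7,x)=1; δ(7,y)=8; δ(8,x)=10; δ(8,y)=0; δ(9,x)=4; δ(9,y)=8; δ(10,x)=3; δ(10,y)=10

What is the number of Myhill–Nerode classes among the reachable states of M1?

6

Reachable states from the start: {0,1,2,3,4,5,8,9,10}. Unreachable: {6,7} — drop them.
Initial partition by acceptance: {0,4,5,8,9,10} | {1,2,3}.
Split {0,4,5,8,9,10} by δ(·,x) → {0,5,8,9} and {4,10}.
Refine {0,5,8,9} on symbol x: members go to different blocks, giving {0,8,9} and {5}.
Split {4,10} by δ(·,y) → {4} and {10}.
Refine {0,8,9} on symbol x: members go to different blocks, giving {0,8} and {9}.
Stable partition: {0,8} | {1,2,3} | {4} | {5} | {10} | {9} — 6 equivalence classes.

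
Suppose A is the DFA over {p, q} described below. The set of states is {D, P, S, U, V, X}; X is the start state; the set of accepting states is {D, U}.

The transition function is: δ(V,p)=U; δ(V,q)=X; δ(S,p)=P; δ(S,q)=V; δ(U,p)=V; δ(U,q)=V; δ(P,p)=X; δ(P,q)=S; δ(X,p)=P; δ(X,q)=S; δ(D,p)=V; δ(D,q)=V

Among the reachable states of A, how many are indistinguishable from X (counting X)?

2

First remove the unreachable states {D}; 5 states remain.
Start with accepting vs non-accepting: {U} | {P,S,V,X}.
Refine {P,S,V,X} on symbol p: members go to different blocks, giving {P,S,X} and {V}.
On input q, block {P,S,X} splits into {P,X} and {S}.
Stable partition: {U} | {P,X} | {V} | {S} — 4 equivalence classes.
State X belongs to the block {P,X}, which has 2 states.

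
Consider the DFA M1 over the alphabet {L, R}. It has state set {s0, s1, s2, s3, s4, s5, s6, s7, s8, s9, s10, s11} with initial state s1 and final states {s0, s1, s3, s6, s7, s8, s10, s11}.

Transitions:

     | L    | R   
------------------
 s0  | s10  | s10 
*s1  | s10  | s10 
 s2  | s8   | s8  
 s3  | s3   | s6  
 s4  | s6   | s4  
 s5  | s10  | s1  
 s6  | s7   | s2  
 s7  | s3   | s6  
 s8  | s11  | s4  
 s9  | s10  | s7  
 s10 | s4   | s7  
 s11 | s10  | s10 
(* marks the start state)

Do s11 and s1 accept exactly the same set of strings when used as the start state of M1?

First remove the unreachable states {s0,s5,s9}; 9 states remain.
Start with accepting vs non-accepting: {s1,s3,s6,s7,s8,s10,s11} | {s2,s4}.
Refine {s1,s3,s6,s7,s8,s10,s11} on symbol L: members go to different blocks, giving {s1,s3,s6,s7,s8,s11} and {s10}.
Refine {s1,s3,s6,s7,s8,s11} on symbol L: members go to different blocks, giving {s3,s6,s7,s8} and {s1,s11}.
Refine {s3,s6,s7,s8} on symbol L: members go to different blocks, giving {s3,s6,s7} and {s8}.
Split {s3,s6,s7} by δ(·,R) → {s3,s7} and {s6}.
On input L, block {s2,s4} splits into {s2} and {s4}.
Stable partition: {s3,s7} | {s2} | {s10} | {s1,s11} | {s8} | {s6} | {s4} — 7 equivalence classes.
s11 and s1 lie in the same block of the stable partition, so they are equivalent — no string distinguishes them.

Yes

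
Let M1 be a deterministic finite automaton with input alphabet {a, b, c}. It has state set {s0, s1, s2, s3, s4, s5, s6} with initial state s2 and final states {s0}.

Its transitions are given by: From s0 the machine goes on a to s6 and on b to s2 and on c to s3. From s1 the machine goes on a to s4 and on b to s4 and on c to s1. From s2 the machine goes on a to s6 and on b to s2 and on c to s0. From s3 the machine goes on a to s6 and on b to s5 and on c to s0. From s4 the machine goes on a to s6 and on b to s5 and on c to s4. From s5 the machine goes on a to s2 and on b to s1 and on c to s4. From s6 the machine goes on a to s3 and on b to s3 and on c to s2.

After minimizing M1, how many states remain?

7

Every state is reachable, so we keep all 7.
Initial partition by acceptance: {s0} | {s1,s2,s3,s4,s5,s6}.
On input c, block {s1,s2,s3,s4,s5,s6} splits into {s1,s4,s5,s6} and {s2,s3}.
On input a, block {s1,s4,s5,s6} splits into {s1,s4} and {s5,s6}.
On input a, block {s1,s4} splits into {s1} and {s4}.
On input b, block {s2,s3} splits into {s2} and {s3}.
Refine {s5,s6} on symbol a: members go to different blocks, giving {s5} and {s6}.
No further refinement is possible. Final partition (7 blocks): {s0} | {s1} | {s2} | {s5} | {s4} | {s3} | {s6}.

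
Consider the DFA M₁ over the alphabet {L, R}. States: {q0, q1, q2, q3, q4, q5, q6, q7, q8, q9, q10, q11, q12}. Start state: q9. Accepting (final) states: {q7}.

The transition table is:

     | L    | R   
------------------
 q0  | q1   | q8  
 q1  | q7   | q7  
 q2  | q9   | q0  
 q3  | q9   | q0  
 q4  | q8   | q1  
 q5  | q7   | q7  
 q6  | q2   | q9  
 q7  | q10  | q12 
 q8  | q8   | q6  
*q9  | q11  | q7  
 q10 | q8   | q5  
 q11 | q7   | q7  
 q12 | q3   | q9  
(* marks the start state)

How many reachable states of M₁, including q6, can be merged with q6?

States {q4} cannot be reached from the start state, so discard them.
P0 = {q7} | {q0,q1,q2,q3,q5,q6,q8,q9,q10,q11,q12}.
On input L, block {q0,q1,q2,q3,q5,q6,q8,q9,q10,q11,q12} splits into {q0,q2,q3,q6,q8,q9,q10,q12} and {q1,q5,q11}.
Refine {q0,q2,q3,q6,q8,q9,q10,q12} on symbol L: members go to different blocks, giving {q2,q3,q6,q8,q10,q12} and {q0,q9}.
On input L, block {q2,q3,q6,q8,q10,q12} splits into {q6,q8,q10,q12} and {q2,q3}.
Split {q6,q8,q10,q12} by δ(·,L) → {q6,q12} and {q8,q10}.
On input R, block {q0,q9} splits into {q0} and {q9}.
Refine {q8,q10} on symbol R: members go to different blocks, giving {q8} and {q10}.
No further refinement is possible. Final partition (8 blocks): {q7} | {q6,q12} | {q1,q5,q11} | {q0} | {q2,q3} | {q8} | {q9} | {q10}.
State q6 belongs to the block {q6,q12}, which has 2 states.

2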